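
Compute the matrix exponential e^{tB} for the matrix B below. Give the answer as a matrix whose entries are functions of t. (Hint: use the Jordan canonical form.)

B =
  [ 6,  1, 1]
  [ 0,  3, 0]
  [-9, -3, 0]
e^{tB} =
  [3*t*exp(3*t) + exp(3*t), t*exp(3*t), t*exp(3*t)]
  [0, exp(3*t), 0]
  [-9*t*exp(3*t), -3*t*exp(3*t), -3*t*exp(3*t) + exp(3*t)]

Strategy: write B = P · J · P⁻¹ where J is a Jordan canonical form, so e^{tB} = P · e^{tJ} · P⁻¹, and e^{tJ} can be computed block-by-block.

B has Jordan form
J =
  [3, 1, 0]
  [0, 3, 0]
  [0, 0, 3]
(up to reordering of blocks).

Per-block formulas:
  For a 2×2 Jordan block J_2(3): exp(t · J_2(3)) = e^(3t)·(I + t·N), where N is the 2×2 nilpotent shift.
  For a 1×1 block at λ = 3: exp(t · [3]) = [e^(3t)].

After assembling e^{tJ} and conjugating by P, we get:

e^{tB} =
  [3*t*exp(3*t) + exp(3*t), t*exp(3*t), t*exp(3*t)]
  [0, exp(3*t), 0]
  [-9*t*exp(3*t), -3*t*exp(3*t), -3*t*exp(3*t) + exp(3*t)]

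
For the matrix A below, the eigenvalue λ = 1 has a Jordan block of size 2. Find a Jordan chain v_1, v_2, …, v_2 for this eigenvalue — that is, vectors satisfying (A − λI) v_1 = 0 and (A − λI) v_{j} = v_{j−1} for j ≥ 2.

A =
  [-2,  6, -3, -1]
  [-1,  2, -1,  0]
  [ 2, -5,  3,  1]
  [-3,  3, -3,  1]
A Jordan chain for λ = 1 of length 2:
v_1 = (-3, -1, 2, -3)ᵀ
v_2 = (1, 0, 0, 0)ᵀ

Let N = A − (1)·I. We want v_2 with N^2 v_2 = 0 but N^1 v_2 ≠ 0; then v_{j-1} := N · v_j for j = 2, …, 2.

Pick v_2 = (1, 0, 0, 0)ᵀ.
Then v_1 = N · v_2 = (-3, -1, 2, -3)ᵀ.

Sanity check: (A − (1)·I) v_1 = (0, 0, 0, 0)ᵀ = 0. ✓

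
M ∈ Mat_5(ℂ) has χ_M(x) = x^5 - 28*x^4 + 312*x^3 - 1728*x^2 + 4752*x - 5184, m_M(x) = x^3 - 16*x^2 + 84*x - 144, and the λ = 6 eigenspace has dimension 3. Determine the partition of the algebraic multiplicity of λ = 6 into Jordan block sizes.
Block sizes for λ = 6: [2, 1, 1]

Step 1 — from the characteristic polynomial, algebraic multiplicity of λ = 6 is 4. From dim ker(M − (6)·I) = 3, there are exactly 3 Jordan blocks for λ = 6.
Step 2 — from the minimal polynomial, the factor (x − 6)^2 tells us the largest block for λ = 6 has size 2.
Step 3 — with total size 4, 3 blocks, and largest block 2, the block sizes (in nonincreasing order) are [2, 1, 1].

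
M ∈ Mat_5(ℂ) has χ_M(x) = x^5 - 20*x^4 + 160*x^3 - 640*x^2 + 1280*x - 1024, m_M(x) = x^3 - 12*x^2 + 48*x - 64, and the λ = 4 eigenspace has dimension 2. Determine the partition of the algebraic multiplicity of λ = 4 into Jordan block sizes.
Block sizes for λ = 4: [3, 2]

Step 1 — from the characteristic polynomial, algebraic multiplicity of λ = 4 is 5. From dim ker(M − (4)·I) = 2, there are exactly 2 Jordan blocks for λ = 4.
Step 2 — from the minimal polynomial, the factor (x − 4)^3 tells us the largest block for λ = 4 has size 3.
Step 3 — with total size 5, 2 blocks, and largest block 3, the block sizes (in nonincreasing order) are [3, 2].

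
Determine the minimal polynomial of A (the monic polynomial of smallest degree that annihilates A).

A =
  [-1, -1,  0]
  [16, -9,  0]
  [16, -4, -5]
x^2 + 10*x + 25

The characteristic polynomial is χ_A(x) = (x + 5)^3, so the eigenvalues are known. The minimal polynomial is
  m_A(x) = Π_λ (x − λ)^{k_λ}
where k_λ is the size of the *largest* Jordan block for λ (equivalently, the smallest k with (A − λI)^k v = 0 for every generalised eigenvector v of λ).

  λ = -5: largest Jordan block has size 2, contributing (x + 5)^2

So m_A(x) = (x + 5)^2 = x^2 + 10*x + 25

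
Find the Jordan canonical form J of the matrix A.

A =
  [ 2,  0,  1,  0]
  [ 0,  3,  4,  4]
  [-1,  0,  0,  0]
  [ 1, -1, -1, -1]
J_2(1) ⊕ J_2(1)

The characteristic polynomial is
  det(x·I − A) = x^4 - 4*x^3 + 6*x^2 - 4*x + 1 = (x - 1)^4

Eigenvalues and multiplicities (the geometric multiplicity of λ is n − rank(A − λI), which equals the number of Jordan blocks for λ):
  λ = 1: algebraic multiplicity = 4, geometric multiplicity = 2

Determining the block sizes for each eigenvalue:
  λ = 1: with am = 4 and gm = 2, the partition is not yet determined (e.g. several partitions of 4 into 2 parts exist). Let N = A − (1)·I. Computing rank(N^1) = 2, rank(N^2) = 0; the number of blocks of size ≥ j is rank(N^{j−1}) − rank(N^j), giving [2, 2]. So we have 2 block(s) of size 2 → block sizes [2, 2]

Assembling the blocks gives a Jordan form
J =
  [1, 1, 0, 0]
  [0, 1, 0, 0]
  [0, 0, 1, 1]
  [0, 0, 0, 1]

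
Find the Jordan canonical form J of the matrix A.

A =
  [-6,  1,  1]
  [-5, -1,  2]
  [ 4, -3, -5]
J_3(-4)

The characteristic polynomial is
  det(x·I − A) = x^3 + 12*x^2 + 48*x + 64 = (x + 4)^3

Eigenvalues and multiplicities (the geometric multiplicity of λ is n − rank(A − λI), which equals the number of Jordan blocks for λ):
  λ = -4: algebraic multiplicity = 3, geometric multiplicity = 1

Determining the block sizes for each eigenvalue:
  λ = -4: one block (gm = 1), so the single block has size am = 3 → block sizes [3]

Assembling the blocks gives a Jordan form
J =
  [-4,  1,  0]
  [ 0, -4,  1]
  [ 0,  0, -4]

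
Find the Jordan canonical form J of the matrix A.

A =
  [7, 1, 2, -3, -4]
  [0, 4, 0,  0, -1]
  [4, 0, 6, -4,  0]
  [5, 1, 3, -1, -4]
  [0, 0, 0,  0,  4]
J_3(4) ⊕ J_2(4)

The characteristic polynomial is
  det(x·I − A) = x^5 - 20*x^4 + 160*x^3 - 640*x^2 + 1280*x - 1024 = (x - 4)^5

Eigenvalues and multiplicities (the geometric multiplicity of λ is n − rank(A − λI), which equals the number of Jordan blocks for λ):
  λ = 4: algebraic multiplicity = 5, geometric multiplicity = 2

Determining the block sizes for each eigenvalue:
  λ = 4: with am = 5 and gm = 2, the partition is not yet determined (e.g. several partitions of 5 into 2 parts exist). Let N = A − (4)·I. Computing rank(N^1) = 3, rank(N^2) = 1, rank(N^3) = 0; the number of blocks of size ≥ j is rank(N^{j−1}) − rank(N^j), giving [2, 2, 1]. So we have 1 block(s) of size 3, 1 block(s) of size 2 → block sizes [3, 2]

Assembling the blocks gives a Jordan form
J =
  [4, 1, 0, 0, 0]
  [0, 4, 1, 0, 0]
  [0, 0, 4, 0, 0]
  [0, 0, 0, 4, 1]
  [0, 0, 0, 0, 4]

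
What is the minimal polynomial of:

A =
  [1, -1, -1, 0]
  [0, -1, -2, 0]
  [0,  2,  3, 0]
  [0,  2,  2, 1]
x^2 - 2*x + 1

The characteristic polynomial is χ_A(x) = (x - 1)^4, so the eigenvalues are known. The minimal polynomial is
  m_A(x) = Π_λ (x − λ)^{k_λ}
where k_λ is the size of the *largest* Jordan block for λ (equivalently, the smallest k with (A − λI)^k v = 0 for every generalised eigenvector v of λ).

  λ = 1: largest Jordan block has size 2, contributing (x − 1)^2

So m_A(x) = (x - 1)^2 = x^2 - 2*x + 1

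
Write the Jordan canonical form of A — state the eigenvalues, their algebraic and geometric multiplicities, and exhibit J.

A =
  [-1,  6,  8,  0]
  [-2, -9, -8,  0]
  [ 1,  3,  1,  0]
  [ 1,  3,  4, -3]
J_2(-3) ⊕ J_1(-3) ⊕ J_1(-3)

The characteristic polynomial is
  det(x·I − A) = x^4 + 12*x^3 + 54*x^2 + 108*x + 81 = (x + 3)^4

Eigenvalues and multiplicities (the geometric multiplicity of λ is n − rank(A − λI), which equals the number of Jordan blocks for λ):
  λ = -3: algebraic multiplicity = 4, geometric multiplicity = 3

Determining the block sizes for each eigenvalue:
  λ = -3: 3 blocks summing to 4 forces exactly one block of size 2 and the rest size 1 → block sizes [2, 1, 1]

Assembling the blocks gives a Jordan form
J =
  [-3,  1,  0,  0]
  [ 0, -3,  0,  0]
  [ 0,  0, -3,  0]
  [ 0,  0,  0, -3]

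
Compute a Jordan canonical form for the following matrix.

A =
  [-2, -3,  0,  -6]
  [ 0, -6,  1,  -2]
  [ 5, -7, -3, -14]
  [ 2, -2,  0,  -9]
J_3(-5) ⊕ J_1(-5)

The characteristic polynomial is
  det(x·I − A) = x^4 + 20*x^3 + 150*x^2 + 500*x + 625 = (x + 5)^4

Eigenvalues and multiplicities (the geometric multiplicity of λ is n − rank(A − λI), which equals the number of Jordan blocks for λ):
  λ = -5: algebraic multiplicity = 4, geometric multiplicity = 2

Determining the block sizes for each eigenvalue:
  λ = -5: with am = 4 and gm = 2, the partition is not yet determined (e.g. several partitions of 4 into 2 parts exist). Let N = A − (-5)·I. Computing rank(N^1) = 2, rank(N^2) = 1, rank(N^3) = 0; the number of blocks of size ≥ j is rank(N^{j−1}) − rank(N^j), giving [2, 1, 1]. So we have 1 block(s) of size 3, 1 block(s) of size 1 → block sizes [3, 1]

Assembling the blocks gives a Jordan form
J =
  [-5,  1,  0,  0]
  [ 0, -5,  1,  0]
  [ 0,  0, -5,  0]
  [ 0,  0,  0, -5]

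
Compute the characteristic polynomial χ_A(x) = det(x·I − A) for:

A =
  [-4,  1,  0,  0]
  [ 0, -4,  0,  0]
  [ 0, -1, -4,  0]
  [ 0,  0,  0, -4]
x^4 + 16*x^3 + 96*x^2 + 256*x + 256

Expanding det(x·I − A) (e.g. by cofactor expansion or by noting that A is similar to its Jordan form J, which has the same characteristic polynomial as A) gives
  χ_A(x) = x^4 + 16*x^3 + 96*x^2 + 256*x + 256
which factors as (x + 4)^4. The eigenvalues (with algebraic multiplicities) are λ = -4 with multiplicity 4.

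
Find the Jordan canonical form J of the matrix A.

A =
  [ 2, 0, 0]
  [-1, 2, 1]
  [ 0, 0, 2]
J_2(2) ⊕ J_1(2)

The characteristic polynomial is
  det(x·I − A) = x^3 - 6*x^2 + 12*x - 8 = (x - 2)^3

Eigenvalues and multiplicities (the geometric multiplicity of λ is n − rank(A − λI), which equals the number of Jordan blocks for λ):
  λ = 2: algebraic multiplicity = 3, geometric multiplicity = 2

Determining the block sizes for each eigenvalue:
  λ = 2: 2 blocks summing to 3 forces exactly one block of size 2 and the rest size 1 → block sizes [2, 1]

Assembling the blocks gives a Jordan form
J =
  [2, 1, 0]
  [0, 2, 0]
  [0, 0, 2]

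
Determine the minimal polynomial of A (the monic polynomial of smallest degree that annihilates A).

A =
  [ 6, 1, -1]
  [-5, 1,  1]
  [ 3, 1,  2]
x^3 - 9*x^2 + 27*x - 27

The characteristic polynomial is χ_A(x) = (x - 3)^3, so the eigenvalues are known. The minimal polynomial is
  m_A(x) = Π_λ (x − λ)^{k_λ}
where k_λ is the size of the *largest* Jordan block for λ (equivalently, the smallest k with (A − λI)^k v = 0 for every generalised eigenvector v of λ).

  λ = 3: largest Jordan block has size 3, contributing (x − 3)^3

So m_A(x) = (x - 3)^3 = x^3 - 9*x^2 + 27*x - 27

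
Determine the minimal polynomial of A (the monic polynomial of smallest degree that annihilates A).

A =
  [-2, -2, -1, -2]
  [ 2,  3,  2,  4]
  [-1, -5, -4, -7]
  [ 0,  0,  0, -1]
x^3 + 3*x^2 + 3*x + 1

The characteristic polynomial is χ_A(x) = (x + 1)^4, so the eigenvalues are known. The minimal polynomial is
  m_A(x) = Π_λ (x − λ)^{k_λ}
where k_λ is the size of the *largest* Jordan block for λ (equivalently, the smallest k with (A − λI)^k v = 0 for every generalised eigenvector v of λ).

  λ = -1: largest Jordan block has size 3, contributing (x + 1)^3

So m_A(x) = (x + 1)^3 = x^3 + 3*x^2 + 3*x + 1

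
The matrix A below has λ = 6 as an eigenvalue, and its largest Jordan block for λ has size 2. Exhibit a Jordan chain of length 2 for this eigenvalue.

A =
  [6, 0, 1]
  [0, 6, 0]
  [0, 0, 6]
A Jordan chain for λ = 6 of length 2:
v_1 = (1, 0, 0)ᵀ
v_2 = (0, 0, 1)ᵀ

Let N = A − (6)·I. We want v_2 with N^2 v_2 = 0 but N^1 v_2 ≠ 0; then v_{j-1} := N · v_j for j = 2, …, 2.

Pick v_2 = (0, 0, 1)ᵀ.
Then v_1 = N · v_2 = (1, 0, 0)ᵀ.

Sanity check: (A − (6)·I) v_1 = (0, 0, 0)ᵀ = 0. ✓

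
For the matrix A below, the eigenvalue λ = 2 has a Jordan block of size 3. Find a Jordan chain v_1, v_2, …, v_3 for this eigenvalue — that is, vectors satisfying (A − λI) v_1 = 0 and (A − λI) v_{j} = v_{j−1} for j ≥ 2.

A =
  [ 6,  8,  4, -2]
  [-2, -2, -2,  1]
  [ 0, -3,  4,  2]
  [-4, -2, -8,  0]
A Jordan chain for λ = 2 of length 3:
v_1 = (8, -4, -2, -4)ᵀ
v_2 = (4, -2, 0, -4)ᵀ
v_3 = (1, 0, 0, 0)ᵀ

Let N = A − (2)·I. We want v_3 with N^3 v_3 = 0 but N^2 v_3 ≠ 0; then v_{j-1} := N · v_j for j = 3, …, 2.

Pick v_3 = (1, 0, 0, 0)ᵀ.
Then v_2 = N · v_3 = (4, -2, 0, -4)ᵀ.
Then v_1 = N · v_2 = (8, -4, -2, -4)ᵀ.

Sanity check: (A − (2)·I) v_1 = (0, 0, 0, 0)ᵀ = 0. ✓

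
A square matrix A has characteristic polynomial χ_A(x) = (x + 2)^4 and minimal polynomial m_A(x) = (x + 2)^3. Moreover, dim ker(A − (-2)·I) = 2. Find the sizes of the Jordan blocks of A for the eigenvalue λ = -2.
Block sizes for λ = -2: [3, 1]

Step 1 — from the characteristic polynomial, algebraic multiplicity of λ = -2 is 4. From dim ker(A − (-2)·I) = 2, there are exactly 2 Jordan blocks for λ = -2.
Step 2 — from the minimal polynomial, the factor (x + 2)^3 tells us the largest block for λ = -2 has size 3.
Step 3 — with total size 4, 2 blocks, and largest block 3, the block sizes (in nonincreasing order) are [3, 1].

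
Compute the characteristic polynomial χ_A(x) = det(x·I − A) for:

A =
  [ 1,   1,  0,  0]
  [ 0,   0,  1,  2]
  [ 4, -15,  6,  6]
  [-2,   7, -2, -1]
x^4 - 6*x^3 + 12*x^2 - 10*x + 3

Expanding det(x·I − A) (e.g. by cofactor expansion or by noting that A is similar to its Jordan form J, which has the same characteristic polynomial as A) gives
  χ_A(x) = x^4 - 6*x^3 + 12*x^2 - 10*x + 3
which factors as (x - 3)*(x - 1)^3. The eigenvalues (with algebraic multiplicities) are λ = 1 with multiplicity 3, λ = 3 with multiplicity 1.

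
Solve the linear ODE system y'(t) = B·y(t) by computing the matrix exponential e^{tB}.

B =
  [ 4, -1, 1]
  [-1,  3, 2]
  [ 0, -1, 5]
e^{tB} =
  [t^2*exp(4*t)/2 + exp(4*t), -t*exp(4*t), -t^2*exp(4*t)/2 + t*exp(4*t)]
  [t^2*exp(4*t)/2 - t*exp(4*t), -t*exp(4*t) + exp(4*t), -t^2*exp(4*t)/2 + 2*t*exp(4*t)]
  [t^2*exp(4*t)/2, -t*exp(4*t), -t^2*exp(4*t)/2 + t*exp(4*t) + exp(4*t)]

Strategy: write B = P · J · P⁻¹ where J is a Jordan canonical form, so e^{tB} = P · e^{tJ} · P⁻¹, and e^{tJ} can be computed block-by-block.

B has Jordan form
J =
  [4, 1, 0]
  [0, 4, 1]
  [0, 0, 4]
(up to reordering of blocks).

Per-block formulas:
  For a 3×3 Jordan block J_3(4): exp(t · J_3(4)) = e^(4t)·(I + t·N + (t^2/2)·N^2), where N is the 3×3 nilpotent shift.

After assembling e^{tJ} and conjugating by P, we get:

e^{tB} =
  [t^2*exp(4*t)/2 + exp(4*t), -t*exp(4*t), -t^2*exp(4*t)/2 + t*exp(4*t)]
  [t^2*exp(4*t)/2 - t*exp(4*t), -t*exp(4*t) + exp(4*t), -t^2*exp(4*t)/2 + 2*t*exp(4*t)]
  [t^2*exp(4*t)/2, -t*exp(4*t), -t^2*exp(4*t)/2 + t*exp(4*t) + exp(4*t)]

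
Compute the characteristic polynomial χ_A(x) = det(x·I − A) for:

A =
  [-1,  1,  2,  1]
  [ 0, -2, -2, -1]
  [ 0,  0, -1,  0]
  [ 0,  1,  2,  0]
x^4 + 4*x^3 + 6*x^2 + 4*x + 1

Expanding det(x·I − A) (e.g. by cofactor expansion or by noting that A is similar to its Jordan form J, which has the same characteristic polynomial as A) gives
  χ_A(x) = x^4 + 4*x^3 + 6*x^2 + 4*x + 1
which factors as (x + 1)^4. The eigenvalues (with algebraic multiplicities) are λ = -1 with multiplicity 4.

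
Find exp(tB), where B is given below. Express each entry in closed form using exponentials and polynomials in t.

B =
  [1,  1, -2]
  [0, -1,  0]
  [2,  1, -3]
e^{tB} =
  [2*t*exp(-t) + exp(-t), t*exp(-t), -2*t*exp(-t)]
  [0, exp(-t), 0]
  [2*t*exp(-t), t*exp(-t), -2*t*exp(-t) + exp(-t)]

Strategy: write B = P · J · P⁻¹ where J is a Jordan canonical form, so e^{tB} = P · e^{tJ} · P⁻¹, and e^{tJ} can be computed block-by-block.

B has Jordan form
J =
  [-1,  1,  0]
  [ 0, -1,  0]
  [ 0,  0, -1]
(up to reordering of blocks).

Per-block formulas:
  For a 2×2 Jordan block J_2(-1): exp(t · J_2(-1)) = e^(-1t)·(I + t·N), where N is the 2×2 nilpotent shift.
  For a 1×1 block at λ = -1: exp(t · [-1]) = [e^(-1t)].

After assembling e^{tJ} and conjugating by P, we get:

e^{tB} =
  [2*t*exp(-t) + exp(-t), t*exp(-t), -2*t*exp(-t)]
  [0, exp(-t), 0]
  [2*t*exp(-t), t*exp(-t), -2*t*exp(-t) + exp(-t)]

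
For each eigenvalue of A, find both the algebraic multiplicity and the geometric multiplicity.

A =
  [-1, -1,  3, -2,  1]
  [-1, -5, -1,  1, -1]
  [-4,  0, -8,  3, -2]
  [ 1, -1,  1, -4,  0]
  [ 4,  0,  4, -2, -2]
λ = -4: alg = 5, geom = 2

Step 1 — factor the characteristic polynomial to read off the algebraic multiplicities:
  χ_A(x) = (x + 4)^5

Step 2 — compute geometric multiplicities via the rank-nullity identity g(λ) = n − rank(A − λI):
  rank(A − (-4)·I) = 3, so dim ker(A − (-4)·I) = n − 3 = 2

Summary:
  λ = -4: algebraic multiplicity = 5, geometric multiplicity = 2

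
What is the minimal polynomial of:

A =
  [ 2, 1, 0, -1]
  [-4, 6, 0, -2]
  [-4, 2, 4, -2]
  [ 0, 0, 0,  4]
x^2 - 8*x + 16

The characteristic polynomial is χ_A(x) = (x - 4)^4, so the eigenvalues are known. The minimal polynomial is
  m_A(x) = Π_λ (x − λ)^{k_λ}
where k_λ is the size of the *largest* Jordan block for λ (equivalently, the smallest k with (A − λI)^k v = 0 for every generalised eigenvector v of λ).

  λ = 4: largest Jordan block has size 2, contributing (x − 4)^2

So m_A(x) = (x - 4)^2 = x^2 - 8*x + 16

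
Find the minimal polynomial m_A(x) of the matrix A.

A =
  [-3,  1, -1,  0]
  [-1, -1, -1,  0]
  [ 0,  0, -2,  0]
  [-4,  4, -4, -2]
x^2 + 4*x + 4

The characteristic polynomial is χ_A(x) = (x + 2)^4, so the eigenvalues are known. The minimal polynomial is
  m_A(x) = Π_λ (x − λ)^{k_λ}
where k_λ is the size of the *largest* Jordan block for λ (equivalently, the smallest k with (A − λI)^k v = 0 for every generalised eigenvector v of λ).

  λ = -2: largest Jordan block has size 2, contributing (x + 2)^2

So m_A(x) = (x + 2)^2 = x^2 + 4*x + 4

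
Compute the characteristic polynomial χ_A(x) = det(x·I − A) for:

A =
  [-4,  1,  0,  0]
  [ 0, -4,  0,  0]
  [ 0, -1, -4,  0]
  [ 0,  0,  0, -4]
x^4 + 16*x^3 + 96*x^2 + 256*x + 256

Expanding det(x·I − A) (e.g. by cofactor expansion or by noting that A is similar to its Jordan form J, which has the same characteristic polynomial as A) gives
  χ_A(x) = x^4 + 16*x^3 + 96*x^2 + 256*x + 256
which factors as (x + 4)^4. The eigenvalues (with algebraic multiplicities) are λ = -4 with multiplicity 4.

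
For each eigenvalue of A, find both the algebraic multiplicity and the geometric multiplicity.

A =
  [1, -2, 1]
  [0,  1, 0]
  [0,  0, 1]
λ = 1: alg = 3, geom = 2

Step 1 — factor the characteristic polynomial to read off the algebraic multiplicities:
  χ_A(x) = (x - 1)^3

Step 2 — compute geometric multiplicities via the rank-nullity identity g(λ) = n − rank(A − λI):
  rank(A − (1)·I) = 1, so dim ker(A − (1)·I) = n − 1 = 2

Summary:
  λ = 1: algebraic multiplicity = 3, geometric multiplicity = 2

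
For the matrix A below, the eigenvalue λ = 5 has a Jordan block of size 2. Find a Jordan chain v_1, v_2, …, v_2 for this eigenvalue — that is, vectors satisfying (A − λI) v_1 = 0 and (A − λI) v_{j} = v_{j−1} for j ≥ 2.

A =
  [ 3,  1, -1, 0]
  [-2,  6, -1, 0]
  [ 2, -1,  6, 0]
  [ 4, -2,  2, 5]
A Jordan chain for λ = 5 of length 2:
v_1 = (-2, -2, 2, 4)ᵀ
v_2 = (1, 0, 0, 0)ᵀ

Let N = A − (5)·I. We want v_2 with N^2 v_2 = 0 but N^1 v_2 ≠ 0; then v_{j-1} := N · v_j for j = 2, …, 2.

Pick v_2 = (1, 0, 0, 0)ᵀ.
Then v_1 = N · v_2 = (-2, -2, 2, 4)ᵀ.

Sanity check: (A − (5)·I) v_1 = (0, 0, 0, 0)ᵀ = 0. ✓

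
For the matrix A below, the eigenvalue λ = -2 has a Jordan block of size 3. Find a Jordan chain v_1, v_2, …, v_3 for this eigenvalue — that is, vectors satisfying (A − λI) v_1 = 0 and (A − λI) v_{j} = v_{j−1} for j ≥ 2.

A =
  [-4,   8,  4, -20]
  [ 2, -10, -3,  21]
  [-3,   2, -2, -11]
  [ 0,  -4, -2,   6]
A Jordan chain for λ = -2 of length 3:
v_1 = (8, -10, 4, -4)ᵀ
v_2 = (8, -8, 2, -4)ᵀ
v_3 = (0, 1, 0, 0)ᵀ

Let N = A − (-2)·I. We want v_3 with N^3 v_3 = 0 but N^2 v_3 ≠ 0; then v_{j-1} := N · v_j for j = 3, …, 2.

Pick v_3 = (0, 1, 0, 0)ᵀ.
Then v_2 = N · v_3 = (8, -8, 2, -4)ᵀ.
Then v_1 = N · v_2 = (8, -10, 4, -4)ᵀ.

Sanity check: (A − (-2)·I) v_1 = (0, 0, 0, 0)ᵀ = 0. ✓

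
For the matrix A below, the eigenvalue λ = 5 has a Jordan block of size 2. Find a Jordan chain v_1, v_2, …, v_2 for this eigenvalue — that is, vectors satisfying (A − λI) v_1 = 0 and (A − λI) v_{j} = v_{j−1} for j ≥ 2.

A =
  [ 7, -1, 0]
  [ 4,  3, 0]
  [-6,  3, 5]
A Jordan chain for λ = 5 of length 2:
v_1 = (2, 4, -6)ᵀ
v_2 = (1, 0, 0)ᵀ

Let N = A − (5)·I. We want v_2 with N^2 v_2 = 0 but N^1 v_2 ≠ 0; then v_{j-1} := N · v_j for j = 2, …, 2.

Pick v_2 = (1, 0, 0)ᵀ.
Then v_1 = N · v_2 = (2, 4, -6)ᵀ.

Sanity check: (A − (5)·I) v_1 = (0, 0, 0)ᵀ = 0. ✓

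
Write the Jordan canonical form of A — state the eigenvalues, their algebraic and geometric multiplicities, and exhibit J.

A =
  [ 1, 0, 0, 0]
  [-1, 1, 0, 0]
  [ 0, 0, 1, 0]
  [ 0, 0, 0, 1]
J_2(1) ⊕ J_1(1) ⊕ J_1(1)

The characteristic polynomial is
  det(x·I − A) = x^4 - 4*x^3 + 6*x^2 - 4*x + 1 = (x - 1)^4

Eigenvalues and multiplicities (the geometric multiplicity of λ is n − rank(A − λI), which equals the number of Jordan blocks for λ):
  λ = 1: algebraic multiplicity = 4, geometric multiplicity = 3

Determining the block sizes for each eigenvalue:
  λ = 1: 3 blocks summing to 4 forces exactly one block of size 2 and the rest size 1 → block sizes [2, 1, 1]

Assembling the blocks gives a Jordan form
J =
  [1, 1, 0, 0]
  [0, 1, 0, 0]
  [0, 0, 1, 0]
  [0, 0, 0, 1]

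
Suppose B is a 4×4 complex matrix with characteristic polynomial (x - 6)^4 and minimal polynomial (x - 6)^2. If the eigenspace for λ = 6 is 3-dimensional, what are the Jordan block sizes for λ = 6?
Block sizes for λ = 6: [2, 1, 1]

Step 1 — from the characteristic polynomial, algebraic multiplicity of λ = 6 is 4. From dim ker(B − (6)·I) = 3, there are exactly 3 Jordan blocks for λ = 6.
Step 2 — from the minimal polynomial, the factor (x − 6)^2 tells us the largest block for λ = 6 has size 2.
Step 3 — with total size 4, 3 blocks, and largest block 2, the block sizes (in nonincreasing order) are [2, 1, 1].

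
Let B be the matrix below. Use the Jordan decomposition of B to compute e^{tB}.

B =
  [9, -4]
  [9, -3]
e^{tB} =
  [6*t*exp(3*t) + exp(3*t), -4*t*exp(3*t)]
  [9*t*exp(3*t), -6*t*exp(3*t) + exp(3*t)]

Strategy: write B = P · J · P⁻¹ where J is a Jordan canonical form, so e^{tB} = P · e^{tJ} · P⁻¹, and e^{tJ} can be computed block-by-block.

B has Jordan form
J =
  [3, 1]
  [0, 3]
(up to reordering of blocks).

Per-block formulas:
  For a 2×2 Jordan block J_2(3): exp(t · J_2(3)) = e^(3t)·(I + t·N), where N is the 2×2 nilpotent shift.

After assembling e^{tJ} and conjugating by P, we get:

e^{tB} =
  [6*t*exp(3*t) + exp(3*t), -4*t*exp(3*t)]
  [9*t*exp(3*t), -6*t*exp(3*t) + exp(3*t)]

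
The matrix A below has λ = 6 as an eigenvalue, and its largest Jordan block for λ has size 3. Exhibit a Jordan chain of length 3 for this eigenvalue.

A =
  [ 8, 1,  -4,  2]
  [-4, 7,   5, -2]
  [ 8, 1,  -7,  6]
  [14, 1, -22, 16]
A Jordan chain for λ = 6 of length 3:
v_1 = (-4, 0, -8, -12)ᵀ
v_2 = (2, -4, 8, 14)ᵀ
v_3 = (1, 0, 0, 0)ᵀ

Let N = A − (6)·I. We want v_3 with N^3 v_3 = 0 but N^2 v_3 ≠ 0; then v_{j-1} := N · v_j for j = 3, …, 2.

Pick v_3 = (1, 0, 0, 0)ᵀ.
Then v_2 = N · v_3 = (2, -4, 8, 14)ᵀ.
Then v_1 = N · v_2 = (-4, 0, -8, -12)ᵀ.

Sanity check: (A − (6)·I) v_1 = (0, 0, 0, 0)ᵀ = 0. ✓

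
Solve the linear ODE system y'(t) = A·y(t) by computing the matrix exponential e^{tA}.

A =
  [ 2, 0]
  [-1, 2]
e^{tA} =
  [exp(2*t), 0]
  [-t*exp(2*t), exp(2*t)]

Strategy: write A = P · J · P⁻¹ where J is a Jordan canonical form, so e^{tA} = P · e^{tJ} · P⁻¹, and e^{tJ} can be computed block-by-block.

A has Jordan form
J =
  [2, 1]
  [0, 2]
(up to reordering of blocks).

Per-block formulas:
  For a 2×2 Jordan block J_2(2): exp(t · J_2(2)) = e^(2t)·(I + t·N), where N is the 2×2 nilpotent shift.

After assembling e^{tJ} and conjugating by P, we get:

e^{tA} =
  [exp(2*t), 0]
  [-t*exp(2*t), exp(2*t)]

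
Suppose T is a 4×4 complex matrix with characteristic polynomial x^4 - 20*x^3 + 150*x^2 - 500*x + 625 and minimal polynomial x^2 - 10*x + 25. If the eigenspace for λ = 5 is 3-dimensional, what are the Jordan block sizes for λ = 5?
Block sizes for λ = 5: [2, 1, 1]

Step 1 — from the characteristic polynomial, algebraic multiplicity of λ = 5 is 4. From dim ker(T − (5)·I) = 3, there are exactly 3 Jordan blocks for λ = 5.
Step 2 — from the minimal polynomial, the factor (x − 5)^2 tells us the largest block for λ = 5 has size 2.
Step 3 — with total size 4, 3 blocks, and largest block 2, the block sizes (in nonincreasing order) are [2, 1, 1].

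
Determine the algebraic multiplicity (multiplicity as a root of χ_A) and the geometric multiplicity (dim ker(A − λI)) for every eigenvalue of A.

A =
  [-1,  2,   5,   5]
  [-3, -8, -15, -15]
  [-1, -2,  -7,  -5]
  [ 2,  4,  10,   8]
λ = -2: alg = 4, geom = 3

Step 1 — factor the characteristic polynomial to read off the algebraic multiplicities:
  χ_A(x) = (x + 2)^4

Step 2 — compute geometric multiplicities via the rank-nullity identity g(λ) = n − rank(A − λI):
  rank(A − (-2)·I) = 1, so dim ker(A − (-2)·I) = n − 1 = 3

Summary:
  λ = -2: algebraic multiplicity = 4, geometric multiplicity = 3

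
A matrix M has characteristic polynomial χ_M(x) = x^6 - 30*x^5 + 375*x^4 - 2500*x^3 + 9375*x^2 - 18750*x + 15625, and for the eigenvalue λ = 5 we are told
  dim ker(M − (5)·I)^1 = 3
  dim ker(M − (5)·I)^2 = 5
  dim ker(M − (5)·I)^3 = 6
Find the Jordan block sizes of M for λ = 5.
Block sizes for λ = 5: [3, 2, 1]

From the dimensions of kernels of powers, the number of Jordan blocks of size at least j is d_j − d_{j−1} where d_j = dim ker(N^j) (with d_0 = 0). Computing the differences gives [3, 2, 1].
The number of blocks of size exactly k is (#blocks of size ≥ k) − (#blocks of size ≥ k + 1), so the partition is: 1 block(s) of size 1, 1 block(s) of size 2, 1 block(s) of size 3.
In nonincreasing order the block sizes are [3, 2, 1].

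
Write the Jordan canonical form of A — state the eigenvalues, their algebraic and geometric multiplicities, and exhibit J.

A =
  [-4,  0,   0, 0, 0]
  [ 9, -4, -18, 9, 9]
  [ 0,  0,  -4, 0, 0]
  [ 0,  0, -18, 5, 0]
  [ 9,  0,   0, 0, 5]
J_1(-4) ⊕ J_1(-4) ⊕ J_1(-4) ⊕ J_1(5) ⊕ J_1(5)

The characteristic polynomial is
  det(x·I − A) = x^5 + 2*x^4 - 47*x^3 - 116*x^2 + 560*x + 1600 = (x - 5)^2*(x + 4)^3

Eigenvalues and multiplicities (the geometric multiplicity of λ is n − rank(A − λI), which equals the number of Jordan blocks for λ):
  λ = -4: algebraic multiplicity = 3, geometric multiplicity = 3
  λ = 5: algebraic multiplicity = 2, geometric multiplicity = 2

Determining the block sizes for each eigenvalue:
  λ = -4: gm = am = 3, so every block has size 1 → block sizes [1, 1, 1]
  λ = 5: gm = am = 2, so every block has size 1 → block sizes [1, 1]

Assembling the blocks gives a Jordan form
J =
  [-4,  0,  0, 0, 0]
  [ 0, -4,  0, 0, 0]
  [ 0,  0, -4, 0, 0]
  [ 0,  0,  0, 5, 0]
  [ 0,  0,  0, 0, 5]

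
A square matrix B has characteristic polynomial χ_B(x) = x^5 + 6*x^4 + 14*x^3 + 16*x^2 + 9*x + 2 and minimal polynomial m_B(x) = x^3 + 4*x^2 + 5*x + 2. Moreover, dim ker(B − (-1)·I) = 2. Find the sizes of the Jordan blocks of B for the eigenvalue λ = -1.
Block sizes for λ = -1: [2, 2]

Step 1 — from the characteristic polynomial, algebraic multiplicity of λ = -1 is 4. From dim ker(B − (-1)·I) = 2, there are exactly 2 Jordan blocks for λ = -1.
Step 2 — from the minimal polynomial, the factor (x + 1)^2 tells us the largest block for λ = -1 has size 2.
Step 3 — with total size 4, 2 blocks, and largest block 2, the block sizes (in nonincreasing order) are [2, 2].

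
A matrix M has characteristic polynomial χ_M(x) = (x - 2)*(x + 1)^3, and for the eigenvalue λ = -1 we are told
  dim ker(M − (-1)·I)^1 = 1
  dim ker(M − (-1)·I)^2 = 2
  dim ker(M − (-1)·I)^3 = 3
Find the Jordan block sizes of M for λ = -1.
Block sizes for λ = -1: [3]

From the dimensions of kernels of powers, the number of Jordan blocks of size at least j is d_j − d_{j−1} where d_j = dim ker(N^j) (with d_0 = 0). Computing the differences gives [1, 1, 1].
The number of blocks of size exactly k is (#blocks of size ≥ k) − (#blocks of size ≥ k + 1), so the partition is: 1 block(s) of size 3.
In nonincreasing order the block sizes are [3].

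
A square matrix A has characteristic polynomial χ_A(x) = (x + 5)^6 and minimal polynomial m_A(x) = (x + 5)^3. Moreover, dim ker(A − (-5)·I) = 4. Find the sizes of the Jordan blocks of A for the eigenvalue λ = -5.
Block sizes for λ = -5: [3, 1, 1, 1]

Step 1 — from the characteristic polynomial, algebraic multiplicity of λ = -5 is 6. From dim ker(A − (-5)·I) = 4, there are exactly 4 Jordan blocks for λ = -5.
Step 2 — from the minimal polynomial, the factor (x + 5)^3 tells us the largest block for λ = -5 has size 3.
Step 3 — with total size 6, 4 blocks, and largest block 3, the block sizes (in nonincreasing order) are [3, 1, 1, 1].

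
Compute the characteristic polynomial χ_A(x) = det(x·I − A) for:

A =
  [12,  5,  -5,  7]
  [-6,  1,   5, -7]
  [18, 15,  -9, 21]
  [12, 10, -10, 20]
x^4 - 24*x^3 + 216*x^2 - 864*x + 1296

Expanding det(x·I − A) (e.g. by cofactor expansion or by noting that A is similar to its Jordan form J, which has the same characteristic polynomial as A) gives
  χ_A(x) = x^4 - 24*x^3 + 216*x^2 - 864*x + 1296
which factors as (x - 6)^4. The eigenvalues (with algebraic multiplicities) are λ = 6 with multiplicity 4.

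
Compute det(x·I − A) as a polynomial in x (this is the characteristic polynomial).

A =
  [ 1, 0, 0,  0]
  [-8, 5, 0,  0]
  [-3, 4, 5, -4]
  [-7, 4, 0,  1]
x^4 - 12*x^3 + 46*x^2 - 60*x + 25

Expanding det(x·I − A) (e.g. by cofactor expansion or by noting that A is similar to its Jordan form J, which has the same characteristic polynomial as A) gives
  χ_A(x) = x^4 - 12*x^3 + 46*x^2 - 60*x + 25
which factors as (x - 5)^2*(x - 1)^2. The eigenvalues (with algebraic multiplicities) are λ = 1 with multiplicity 2, λ = 5 with multiplicity 2.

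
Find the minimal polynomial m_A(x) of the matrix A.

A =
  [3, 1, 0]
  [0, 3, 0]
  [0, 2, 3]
x^2 - 6*x + 9

The characteristic polynomial is χ_A(x) = (x - 3)^3, so the eigenvalues are known. The minimal polynomial is
  m_A(x) = Π_λ (x − λ)^{k_λ}
where k_λ is the size of the *largest* Jordan block for λ (equivalently, the smallest k with (A − λI)^k v = 0 for every generalised eigenvector v of λ).

  λ = 3: largest Jordan block has size 2, contributing (x − 3)^2

So m_A(x) = (x - 3)^2 = x^2 - 6*x + 9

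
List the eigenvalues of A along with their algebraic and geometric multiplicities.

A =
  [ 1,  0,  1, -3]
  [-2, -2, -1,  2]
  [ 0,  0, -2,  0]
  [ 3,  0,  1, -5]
λ = -2: alg = 4, geom = 2

Step 1 — factor the characteristic polynomial to read off the algebraic multiplicities:
  χ_A(x) = (x + 2)^4

Step 2 — compute geometric multiplicities via the rank-nullity identity g(λ) = n − rank(A − λI):
  rank(A − (-2)·I) = 2, so dim ker(A − (-2)·I) = n − 2 = 2

Summary:
  λ = -2: algebraic multiplicity = 4, geometric multiplicity = 2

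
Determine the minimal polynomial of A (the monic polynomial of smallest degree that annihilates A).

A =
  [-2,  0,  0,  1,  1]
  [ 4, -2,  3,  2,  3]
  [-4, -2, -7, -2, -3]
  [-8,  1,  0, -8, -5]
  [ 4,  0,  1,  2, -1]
x^3 + 12*x^2 + 48*x + 64

The characteristic polynomial is χ_A(x) = (x + 4)^5, so the eigenvalues are known. The minimal polynomial is
  m_A(x) = Π_λ (x − λ)^{k_λ}
where k_λ is the size of the *largest* Jordan block for λ (equivalently, the smallest k with (A − λI)^k v = 0 for every generalised eigenvector v of λ).

  λ = -4: largest Jordan block has size 3, contributing (x + 4)^3

So m_A(x) = (x + 4)^3 = x^3 + 12*x^2 + 48*x + 64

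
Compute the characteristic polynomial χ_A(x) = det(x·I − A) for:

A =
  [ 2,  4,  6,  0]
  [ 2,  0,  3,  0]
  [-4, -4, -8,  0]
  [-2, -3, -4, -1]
x^4 + 7*x^3 + 18*x^2 + 20*x + 8

Expanding det(x·I − A) (e.g. by cofactor expansion or by noting that A is similar to its Jordan form J, which has the same characteristic polynomial as A) gives
  χ_A(x) = x^4 + 7*x^3 + 18*x^2 + 20*x + 8
which factors as (x + 1)*(x + 2)^3. The eigenvalues (with algebraic multiplicities) are λ = -2 with multiplicity 3, λ = -1 with multiplicity 1.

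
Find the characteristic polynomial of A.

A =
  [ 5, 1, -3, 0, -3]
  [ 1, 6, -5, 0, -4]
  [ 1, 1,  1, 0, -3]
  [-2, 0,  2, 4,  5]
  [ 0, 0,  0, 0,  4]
x^5 - 20*x^4 + 160*x^3 - 640*x^2 + 1280*x - 1024

Expanding det(x·I − A) (e.g. by cofactor expansion or by noting that A is similar to its Jordan form J, which has the same characteristic polynomial as A) gives
  χ_A(x) = x^5 - 20*x^4 + 160*x^3 - 640*x^2 + 1280*x - 1024
which factors as (x - 4)^5. The eigenvalues (with algebraic multiplicities) are λ = 4 with multiplicity 5.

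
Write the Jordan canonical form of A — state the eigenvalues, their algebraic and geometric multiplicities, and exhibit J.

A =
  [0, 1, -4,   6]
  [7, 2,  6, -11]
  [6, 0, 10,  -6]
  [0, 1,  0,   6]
J_3(4) ⊕ J_1(6)

The characteristic polynomial is
  det(x·I − A) = x^4 - 18*x^3 + 120*x^2 - 352*x + 384 = (x - 6)*(x - 4)^3

Eigenvalues and multiplicities (the geometric multiplicity of λ is n − rank(A − λI), which equals the number of Jordan blocks for λ):
  λ = 4: algebraic multiplicity = 3, geometric multiplicity = 1
  λ = 6: algebraic multiplicity = 1, geometric multiplicity = 1

Determining the block sizes for each eigenvalue:
  λ = 4: one block (gm = 1), so the single block has size am = 3 → block sizes [3]
  λ = 6: one block (gm = 1), so the single block has size am = 1 → block sizes [1]

Assembling the blocks gives a Jordan form
J =
  [4, 1, 0, 0]
  [0, 4, 1, 0]
  [0, 0, 4, 0]
  [0, 0, 0, 6]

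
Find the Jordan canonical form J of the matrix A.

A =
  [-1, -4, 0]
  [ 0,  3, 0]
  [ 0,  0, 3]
J_1(-1) ⊕ J_1(3) ⊕ J_1(3)

The characteristic polynomial is
  det(x·I − A) = x^3 - 5*x^2 + 3*x + 9 = (x - 3)^2*(x + 1)

Eigenvalues and multiplicities (the geometric multiplicity of λ is n − rank(A − λI), which equals the number of Jordan blocks for λ):
  λ = -1: algebraic multiplicity = 1, geometric multiplicity = 1
  λ = 3: algebraic multiplicity = 2, geometric multiplicity = 2

Determining the block sizes for each eigenvalue:
  λ = -1: one block (gm = 1), so the single block has size am = 1 → block sizes [1]
  λ = 3: gm = am = 2, so every block has size 1 → block sizes [1, 1]

Assembling the blocks gives a Jordan form
J =
  [-1, 0, 0]
  [ 0, 3, 0]
  [ 0, 0, 3]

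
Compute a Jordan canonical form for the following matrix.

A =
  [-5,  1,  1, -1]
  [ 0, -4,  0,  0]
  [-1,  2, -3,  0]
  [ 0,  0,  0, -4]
J_3(-4) ⊕ J_1(-4)

The characteristic polynomial is
  det(x·I − A) = x^4 + 16*x^3 + 96*x^2 + 256*x + 256 = (x + 4)^4

Eigenvalues and multiplicities (the geometric multiplicity of λ is n − rank(A − λI), which equals the number of Jordan blocks for λ):
  λ = -4: algebraic multiplicity = 4, geometric multiplicity = 2

Determining the block sizes for each eigenvalue:
  λ = -4: with am = 4 and gm = 2, the partition is not yet determined (e.g. several partitions of 4 into 2 parts exist). Let N = A − (-4)·I. Computing rank(N^1) = 2, rank(N^2) = 1, rank(N^3) = 0; the number of blocks of size ≥ j is rank(N^{j−1}) − rank(N^j), giving [2, 1, 1]. So we have 1 block(s) of size 3, 1 block(s) of size 1 → block sizes [3, 1]

Assembling the blocks gives a Jordan form
J =
  [-4,  1,  0,  0]
  [ 0, -4,  1,  0]
  [ 0,  0, -4,  0]
  [ 0,  0,  0, -4]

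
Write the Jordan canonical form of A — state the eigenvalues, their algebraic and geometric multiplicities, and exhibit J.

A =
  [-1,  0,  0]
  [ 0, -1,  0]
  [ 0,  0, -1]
J_1(-1) ⊕ J_1(-1) ⊕ J_1(-1)

The characteristic polynomial is
  det(x·I − A) = x^3 + 3*x^2 + 3*x + 1 = (x + 1)^3

Eigenvalues and multiplicities (the geometric multiplicity of λ is n − rank(A − λI), which equals the number of Jordan blocks for λ):
  λ = -1: algebraic multiplicity = 3, geometric multiplicity = 3

Determining the block sizes for each eigenvalue:
  λ = -1: gm = am = 3, so every block has size 1 → block sizes [1, 1, 1]

Assembling the blocks gives a Jordan form
J =
  [-1,  0,  0]
  [ 0, -1,  0]
  [ 0,  0, -1]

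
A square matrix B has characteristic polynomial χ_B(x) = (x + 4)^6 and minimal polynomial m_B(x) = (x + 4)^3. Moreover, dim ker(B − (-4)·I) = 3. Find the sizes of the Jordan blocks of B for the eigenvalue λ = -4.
Block sizes for λ = -4: [3, 2, 1]

Step 1 — from the characteristic polynomial, algebraic multiplicity of λ = -4 is 6. From dim ker(B − (-4)·I) = 3, there are exactly 3 Jordan blocks for λ = -4.
Step 2 — from the minimal polynomial, the factor (x + 4)^3 tells us the largest block for λ = -4 has size 3.
Step 3 — with total size 6, 3 blocks, and largest block 3, the block sizes (in nonincreasing order) are [3, 2, 1].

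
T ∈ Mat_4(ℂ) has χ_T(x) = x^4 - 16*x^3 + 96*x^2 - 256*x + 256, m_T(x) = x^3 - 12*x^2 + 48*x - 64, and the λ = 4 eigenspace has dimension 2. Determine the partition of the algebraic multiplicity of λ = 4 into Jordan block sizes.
Block sizes for λ = 4: [3, 1]

Step 1 — from the characteristic polynomial, algebraic multiplicity of λ = 4 is 4. From dim ker(T − (4)·I) = 2, there are exactly 2 Jordan blocks for λ = 4.
Step 2 — from the minimal polynomial, the factor (x − 4)^3 tells us the largest block for λ = 4 has size 3.
Step 3 — with total size 4, 2 blocks, and largest block 3, the block sizes (in nonincreasing order) are [3, 1].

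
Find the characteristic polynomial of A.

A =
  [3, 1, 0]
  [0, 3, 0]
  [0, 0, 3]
x^3 - 9*x^2 + 27*x - 27

Expanding det(x·I − A) (e.g. by cofactor expansion or by noting that A is similar to its Jordan form J, which has the same characteristic polynomial as A) gives
  χ_A(x) = x^3 - 9*x^2 + 27*x - 27
which factors as (x - 3)^3. The eigenvalues (with algebraic multiplicities) are λ = 3 with multiplicity 3.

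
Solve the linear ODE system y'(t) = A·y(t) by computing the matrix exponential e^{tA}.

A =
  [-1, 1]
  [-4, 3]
e^{tA} =
  [-2*t*exp(t) + exp(t), t*exp(t)]
  [-4*t*exp(t), 2*t*exp(t) + exp(t)]

Strategy: write A = P · J · P⁻¹ where J is a Jordan canonical form, so e^{tA} = P · e^{tJ} · P⁻¹, and e^{tJ} can be computed block-by-block.

A has Jordan form
J =
  [1, 1]
  [0, 1]
(up to reordering of blocks).

Per-block formulas:
  For a 2×2 Jordan block J_2(1): exp(t · J_2(1)) = e^(1t)·(I + t·N), where N is the 2×2 nilpotent shift.

After assembling e^{tJ} and conjugating by P, we get:

e^{tA} =
  [-2*t*exp(t) + exp(t), t*exp(t)]
  [-4*t*exp(t), 2*t*exp(t) + exp(t)]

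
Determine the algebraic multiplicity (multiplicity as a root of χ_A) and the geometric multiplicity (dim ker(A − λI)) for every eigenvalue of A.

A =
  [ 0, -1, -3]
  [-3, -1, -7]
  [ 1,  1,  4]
λ = 1: alg = 3, geom = 1

Step 1 — factor the characteristic polynomial to read off the algebraic multiplicities:
  χ_A(x) = (x - 1)^3

Step 2 — compute geometric multiplicities via the rank-nullity identity g(λ) = n − rank(A − λI):
  rank(A − (1)·I) = 2, so dim ker(A − (1)·I) = n − 2 = 1

Summary:
  λ = 1: algebraic multiplicity = 3, geometric multiplicity = 1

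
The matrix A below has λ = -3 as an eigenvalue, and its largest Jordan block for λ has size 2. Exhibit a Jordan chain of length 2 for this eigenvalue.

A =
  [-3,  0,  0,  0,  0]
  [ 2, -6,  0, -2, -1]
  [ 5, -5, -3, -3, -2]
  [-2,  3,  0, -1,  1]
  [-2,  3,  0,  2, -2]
A Jordan chain for λ = -3 of length 2:
v_1 = (0, 2, 5, -2, -2)ᵀ
v_2 = (1, 0, 0, 0, 0)ᵀ

Let N = A − (-3)·I. We want v_2 with N^2 v_2 = 0 but N^1 v_2 ≠ 0; then v_{j-1} := N · v_j for j = 2, …, 2.

Pick v_2 = (1, 0, 0, 0, 0)ᵀ.
Then v_1 = N · v_2 = (0, 2, 5, -2, -2)ᵀ.

Sanity check: (A − (-3)·I) v_1 = (0, 0, 0, 0, 0)ᵀ = 0. ✓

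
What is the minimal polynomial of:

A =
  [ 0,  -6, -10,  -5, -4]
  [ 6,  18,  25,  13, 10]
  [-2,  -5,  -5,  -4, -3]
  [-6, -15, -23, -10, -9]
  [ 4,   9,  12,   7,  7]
x^3 - 6*x^2 + 12*x - 8

The characteristic polynomial is χ_A(x) = (x - 2)^5, so the eigenvalues are known. The minimal polynomial is
  m_A(x) = Π_λ (x − λ)^{k_λ}
where k_λ is the size of the *largest* Jordan block for λ (equivalently, the smallest k with (A − λI)^k v = 0 for every generalised eigenvector v of λ).

  λ = 2: largest Jordan block has size 3, contributing (x − 2)^3

So m_A(x) = (x - 2)^3 = x^3 - 6*x^2 + 12*x - 8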